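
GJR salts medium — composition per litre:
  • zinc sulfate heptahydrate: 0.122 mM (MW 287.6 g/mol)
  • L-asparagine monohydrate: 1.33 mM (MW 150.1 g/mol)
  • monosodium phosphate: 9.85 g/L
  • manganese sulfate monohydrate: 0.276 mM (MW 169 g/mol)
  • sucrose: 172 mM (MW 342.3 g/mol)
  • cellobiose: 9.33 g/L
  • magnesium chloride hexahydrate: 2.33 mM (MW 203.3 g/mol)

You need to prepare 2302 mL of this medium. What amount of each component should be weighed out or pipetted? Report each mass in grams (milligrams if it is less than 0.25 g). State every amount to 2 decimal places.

Working volume: 2302 mL = 2.302 L.
zinc sulfate heptahydrate: 0.122 mmol/L × 287.6 mg/mmol × 2.302 L = 80.77 mg
L-asparagine monohydrate: 1.33 mmol/L × 150.1 g/mol × 2.302 L ÷ 1000 = 0.46 g
monosodium phosphate: 9.85 g/L × 2.302 L = 22.67 g
manganese sulfate monohydrate: 0.276 mmol/L × 169 mg/mmol × 2.302 L = 107.37 mg
sucrose: 172 mmol/L × 342.3 g/mol × 2.302 L ÷ 1000 = 135.53 g
cellobiose: 9.33 g/L × 2.302 L = 21.48 g
magnesium chloride hexahydrate: 2.33 mmol/L × 203.3 g/mol × 2.302 L ÷ 1000 = 1.09 g

zinc sulfate heptahydrate 80.77 mg; L-asparagine monohydrate 0.46 g; monosodium phosphate 22.67 g; manganese sulfate monohydrate 107.37 mg; sucrose 135.53 g; cellobiose 21.48 g; magnesium chloride hexahydrate 1.09 g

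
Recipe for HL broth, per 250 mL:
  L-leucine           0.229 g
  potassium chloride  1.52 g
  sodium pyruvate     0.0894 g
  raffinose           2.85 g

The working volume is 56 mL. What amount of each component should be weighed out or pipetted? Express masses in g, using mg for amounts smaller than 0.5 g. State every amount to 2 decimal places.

L-leucine 51.30 mg; potassium chloride 340.48 mg; sodium pyruvate 20.03 mg; raffinose 0.64 g

Ratio of target to recipe volume: 56 / 250 = 0.224.
L-leucine: 0.229 g × (56 mL / 250 mL) = 0.051296 g = 51.30 mg
potassium chloride: 1.52 g × (56 mL / 250 mL) = 0.34048 g = 340.48 mg
sodium pyruvate: 0.0894 g × (56 mL / 250 mL) = 0.0200256 g = 20.03 mg
raffinose: 2.85 g × (56 mL / 250 mL) = 0.64 g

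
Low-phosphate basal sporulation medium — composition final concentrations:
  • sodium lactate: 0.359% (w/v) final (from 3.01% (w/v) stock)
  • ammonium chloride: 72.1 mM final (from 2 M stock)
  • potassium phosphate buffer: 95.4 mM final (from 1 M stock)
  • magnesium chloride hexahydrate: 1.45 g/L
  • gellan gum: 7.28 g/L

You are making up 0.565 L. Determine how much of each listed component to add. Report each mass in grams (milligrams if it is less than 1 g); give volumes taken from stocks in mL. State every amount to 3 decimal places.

sodium lactate 67.387 mL; ammonium chloride 20.368 mL; potassium phosphate buffer 53.901 mL; magnesium chloride hexahydrate 819.250 mg; gellan gum 4.113 g

Scale factor relative to 1 L: 0.565.
sodium lactate: C1V1 = C2V2 → 0.359% ÷ 3.01% × 565 mL = 67.387 mL
ammonium chloride: V = C2·V2/C1 = 72.1 mM × 565 mL ÷ 2000 mM = 20.368 mL
potassium phosphate buffer: dilute stock: 95.4 mM × 565 mL ÷ 1000 mM = 53.901 mL
magnesium chloride hexahydrate: 1.45 g/L × 0.565 L = 0.81925 g = 819.250 mg
gellan gum: 7.28 g/L × 0.565 L = 4.113 g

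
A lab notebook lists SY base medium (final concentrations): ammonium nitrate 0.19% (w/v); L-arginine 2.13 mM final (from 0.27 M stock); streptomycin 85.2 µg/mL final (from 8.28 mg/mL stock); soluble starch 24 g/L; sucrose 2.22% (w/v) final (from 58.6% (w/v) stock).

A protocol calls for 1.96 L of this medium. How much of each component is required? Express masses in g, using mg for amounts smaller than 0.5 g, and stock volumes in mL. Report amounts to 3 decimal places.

ammonium nitrate 3.724 g; L-arginine 15.462 mL; streptomycin 20.168 mL; soluble starch 47.040 g; sucrose 74.253 mL

Scale factor relative to 1 L: 1.96.
ammonium nitrate: 0.19 g per 100 mL × 1960 mL ÷ 100 = 3.724 g
L-arginine: dilute stock: 2.13 mM × 1960 mL ÷ 270 mM = 15.462 mL
streptomycin: C1V1 = C2V2 → 85.2 µg/mL × 1960 mL ÷ 8280 µg/mL = 20.168 mL
soluble starch: 24 g/L × 1.96 L = 47.040 g
sucrose: V = C2·V2/C1 = 2.22% ÷ 58.6% × 1960 mL = 74.253 mL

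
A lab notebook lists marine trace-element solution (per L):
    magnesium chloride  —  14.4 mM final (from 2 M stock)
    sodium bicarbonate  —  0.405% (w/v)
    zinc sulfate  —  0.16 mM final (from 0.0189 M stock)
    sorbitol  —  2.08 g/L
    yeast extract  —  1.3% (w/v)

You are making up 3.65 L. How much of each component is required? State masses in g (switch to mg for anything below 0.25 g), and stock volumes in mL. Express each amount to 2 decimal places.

Scale factor relative to 1 L: 3.65.
magnesium chloride: dilute stock: 14.4 mM × 3650 mL ÷ 2000 mM = 26.28 mL
sodium bicarbonate: 0.405 g per 100 mL × 3650 mL ÷ 100 = 14.78 g
zinc sulfate: V = C2·V2/C1 = 0.16 mM × 3650 mL ÷ 18.9 mM = 30.90 mL
sorbitol: 2.08 g/L × 3.65 L = 7.59 g
yeast extract: 1.3 g per 100 mL × 3650 mL ÷ 100 = 47.45 g

magnesium chloride 26.28 mL; sodium bicarbonate 14.78 g; zinc sulfate 30.90 mL; sorbitol 7.59 g; yeast extract 47.45 g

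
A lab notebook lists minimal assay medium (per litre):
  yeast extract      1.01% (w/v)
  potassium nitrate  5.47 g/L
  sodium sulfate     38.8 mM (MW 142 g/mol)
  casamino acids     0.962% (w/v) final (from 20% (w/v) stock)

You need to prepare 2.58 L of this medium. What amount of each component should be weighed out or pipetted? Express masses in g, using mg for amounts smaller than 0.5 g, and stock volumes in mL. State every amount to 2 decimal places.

Scale factor relative to 1 L: 2.58.
yeast extract: 1.01 g per 100 mL × 2580 mL ÷ 100 = 26.06 g
potassium nitrate: 5.47 g/L × 2.58 L = 14.11 g
sodium sulfate: 38.8 mmol/L × 142 g/mol × 2.58 L ÷ 1000 = 14.21 g
casamino acids: dilute stock: 0.962% ÷ 20% × 2580 mL = 124.10 mL

yeast extract 26.06 g; potassium nitrate 14.11 g; sodium sulfate 14.21 g; casamino acids 124.10 mL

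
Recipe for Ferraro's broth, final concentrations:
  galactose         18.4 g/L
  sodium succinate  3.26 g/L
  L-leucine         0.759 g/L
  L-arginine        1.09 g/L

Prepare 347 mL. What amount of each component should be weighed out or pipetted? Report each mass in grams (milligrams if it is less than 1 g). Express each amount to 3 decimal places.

galactose 6.385 g; sodium succinate 1.131 g; L-leucine 263.373 mg; L-arginine 378.230 mg

Scale factor relative to 1 L: 0.347.
galactose: 18.4 g/L × 0.347 L = 6.385 g
sodium succinate: 3.26 g/L × 0.347 L = 1.131 g
L-leucine: 0.759 g/L × 0.347 L = 0.263373 g = 263.373 mg
L-arginine: 1.09 g/L × 0.347 L = 0.37823 g = 378.230 mg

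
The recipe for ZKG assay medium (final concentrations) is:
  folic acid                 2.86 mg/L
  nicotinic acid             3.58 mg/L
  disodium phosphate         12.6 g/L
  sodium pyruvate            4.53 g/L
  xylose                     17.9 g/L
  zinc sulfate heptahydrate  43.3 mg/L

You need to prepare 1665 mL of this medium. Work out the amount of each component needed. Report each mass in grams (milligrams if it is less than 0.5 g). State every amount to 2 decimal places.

folic acid 4.76 mg; nicotinic acid 5.96 mg; disodium phosphate 20.98 g; sodium pyruvate 7.54 g; xylose 29.80 g; zinc sulfate heptahydrate 72.09 mg

Scale factor relative to 1 L: 1.665.
folic acid: 2.86 mg/L × 1.665 L = 4.76 mg
nicotinic acid: 3.58 mg/L × 1.665 L = 5.96 mg
disodium phosphate: 12.6 g/L × 1.665 L = 20.98 g
sodium pyruvate: 4.53 g/L × 1.665 L = 7.54 g
xylose: 17.9 g/L × 1.665 L = 29.80 g
zinc sulfate heptahydrate: 43.3 mg/L × 1.665 L = 72.09 mg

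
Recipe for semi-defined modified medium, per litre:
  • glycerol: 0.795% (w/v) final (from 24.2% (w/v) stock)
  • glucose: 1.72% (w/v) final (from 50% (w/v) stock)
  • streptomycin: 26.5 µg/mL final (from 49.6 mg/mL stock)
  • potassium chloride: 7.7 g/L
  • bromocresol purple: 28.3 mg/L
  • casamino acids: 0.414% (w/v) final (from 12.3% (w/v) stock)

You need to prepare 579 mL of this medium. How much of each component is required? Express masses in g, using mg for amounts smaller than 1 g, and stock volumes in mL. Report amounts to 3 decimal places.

Working volume: 579 mL = 0.579 L.
glycerol: C1V1 = C2V2 → 0.795% ÷ 24.2% × 579 mL = 19.021 mL
glucose: V = C2·V2/C1 = 1.72% ÷ 50% × 579 mL = 19.918 mL
streptomycin: C1V1 = C2V2 → 26.5 µg/mL × 579 mL ÷ 49600 µg/mL = 0.309 mL
potassium chloride: 7.7 g/L × 0.579 L = 4.458 g
bromocresol purple: 28.3 mg/L × 0.579 L = 16.386 mg
casamino acids: dilute stock: 0.414% ÷ 12.3% × 579 mL = 19.488 mL

glycerol 19.021 mL; glucose 19.918 mL; streptomycin 0.309 mL; potassium chloride 4.458 g; bromocresol purple 16.386 mg; casamino acids 19.488 mL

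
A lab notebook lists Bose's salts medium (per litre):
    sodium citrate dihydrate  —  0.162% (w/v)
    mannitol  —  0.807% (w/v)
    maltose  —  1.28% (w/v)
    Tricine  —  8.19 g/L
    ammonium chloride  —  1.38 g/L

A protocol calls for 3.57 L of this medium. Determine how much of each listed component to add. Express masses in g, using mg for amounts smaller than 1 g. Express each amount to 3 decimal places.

Scale factor relative to 1 L: 3.57.
sodium citrate dihydrate: 0.162% w/v = 1.62 g/L → 1.62 × 3.57 L = 5.783 g
mannitol: 0.807 g per 100 mL × 3570 mL ÷ 100 = 28.810 g
maltose: 1.28 g per 100 mL × 3570 mL ÷ 100 = 45.696 g
Tricine: 8.19 g/L × 3.57 L = 29.238 g
ammonium chloride: 1.38 g/L × 3.57 L = 4.927 g

sodium citrate dihydrate 5.783 g; mannitol 28.810 g; maltose 45.696 g; Tricine 29.238 g; ammonium chloride 4.927 g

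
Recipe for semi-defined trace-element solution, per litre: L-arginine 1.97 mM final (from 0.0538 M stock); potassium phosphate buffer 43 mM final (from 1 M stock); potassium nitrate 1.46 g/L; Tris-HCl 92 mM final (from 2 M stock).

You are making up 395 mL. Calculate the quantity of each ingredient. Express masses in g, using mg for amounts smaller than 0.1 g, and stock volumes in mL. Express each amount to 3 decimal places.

Target volume = 395 mL = 0.395 L.
L-arginine: dilute stock: 1.97 mM × 395 mL ÷ 53.8 mM = 14.464 mL
potassium phosphate buffer: dilute stock: 43 mM × 395 mL ÷ 1000 mM = 16.985 mL
potassium nitrate: 1.46 g/L × 0.395 L = 0.577 g
Tris-HCl: dilute stock: 92 mM × 395 mL ÷ 2000 mM = 18.170 mL

L-arginine 14.464 mL; potassium phosphate buffer 16.985 mL; potassium nitrate 0.577 g; Tris-HCl 18.170 mL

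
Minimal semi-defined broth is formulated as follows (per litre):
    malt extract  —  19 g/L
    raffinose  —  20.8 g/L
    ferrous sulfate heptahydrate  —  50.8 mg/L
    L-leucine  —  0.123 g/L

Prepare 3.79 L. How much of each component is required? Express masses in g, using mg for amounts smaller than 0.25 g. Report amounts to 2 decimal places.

malt extract 72.01 g; raffinose 78.83 g; ferrous sulfate heptahydrate 192.53 mg; L-leucine 0.47 g

Working volume: 3.79 L.
malt extract: 19 g/L × 3.79 L = 72.01 g
raffinose: 20.8 g/L × 3.79 L = 78.83 g
ferrous sulfate heptahydrate: 50.8 mg/L × 3.79 L = 192.53 mg
L-leucine: 0.123 g/L × 3.79 L = 0.47 g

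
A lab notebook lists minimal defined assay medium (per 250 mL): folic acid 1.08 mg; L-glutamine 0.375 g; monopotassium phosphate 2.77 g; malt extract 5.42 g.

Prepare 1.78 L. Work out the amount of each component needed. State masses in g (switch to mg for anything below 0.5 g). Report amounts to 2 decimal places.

folic acid 7.69 mg; L-glutamine 2.67 g; monopotassium phosphate 19.72 g; malt extract 38.59 g

Ratio of target to recipe volume: 1780 / 250 = 7.12.
folic acid: 1.08 mg × (1780 mL / 250 mL) = 7.69 mg
L-glutamine: 0.375 g × (1780 mL / 250 mL) = 2.67 g
monopotassium phosphate: 2.77 g × (1780 mL / 250 mL) = 19.72 g
malt extract: 5.42 g × (1780 mL / 250 mL) = 38.59 g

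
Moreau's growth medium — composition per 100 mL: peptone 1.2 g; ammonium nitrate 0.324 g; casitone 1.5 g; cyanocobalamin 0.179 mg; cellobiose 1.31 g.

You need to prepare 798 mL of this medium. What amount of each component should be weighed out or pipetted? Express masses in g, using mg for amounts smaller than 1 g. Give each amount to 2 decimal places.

peptone 9.58 g; ammonium nitrate 2.59 g; casitone 11.97 g; cyanocobalamin 1.43 mg; cellobiose 10.45 g

Ratio of target to recipe volume: 798 / 100 = 7.98.
peptone: 1.2 g × (798 mL / 100 mL) = 9.58 g
ammonium nitrate: 0.324 g × (798 mL / 100 mL) = 2.59 g
casitone: 1.5 g × (798 mL / 100 mL) = 11.97 g
cyanocobalamin: 0.179 mg × (798 mL / 100 mL) = 1.43 mg
cellobiose: 1.31 g × (798 mL / 100 mL) = 10.45 g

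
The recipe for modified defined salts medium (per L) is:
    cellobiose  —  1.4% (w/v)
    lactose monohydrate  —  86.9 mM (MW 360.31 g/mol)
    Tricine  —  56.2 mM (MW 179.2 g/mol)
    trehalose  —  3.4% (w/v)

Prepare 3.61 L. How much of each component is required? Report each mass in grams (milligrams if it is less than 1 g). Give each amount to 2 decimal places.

cellobiose 50.54 g; lactose monohydrate 113.03 g; Tricine 36.36 g; trehalose 122.74 g

Working volume: 3.61 L.
cellobiose: 1.4 g per 100 mL × 3610 mL ÷ 100 = 50.54 g
lactose monohydrate: 86.9 mmol/L × 360.31 g/mol × 3.61 L ÷ 1000 = 113.03 g
Tricine: 56.2 mmol/L × 179.2 g/mol × 3.61 L ÷ 1000 = 36.36 g
trehalose: 3.4% w/v = 34 g/L → 34 × 3.61 L = 122.74 g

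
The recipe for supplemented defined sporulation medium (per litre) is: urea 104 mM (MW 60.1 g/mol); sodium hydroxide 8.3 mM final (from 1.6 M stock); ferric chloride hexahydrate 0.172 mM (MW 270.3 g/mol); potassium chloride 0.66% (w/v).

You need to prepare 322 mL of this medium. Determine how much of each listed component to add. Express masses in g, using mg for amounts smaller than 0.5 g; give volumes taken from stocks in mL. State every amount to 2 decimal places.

Scale factor relative to 1 L: 0.322.
urea: 104 mmol/L × 60.1 g/mol × 0.322 L ÷ 1000 = 2.01 g
sodium hydroxide: dilute stock: 8.3 mM × 322 mL ÷ 1600 mM = 1.67 mL
ferric chloride hexahydrate: 0.172 mmol/L × 270.3 mg/mmol × 0.322 L = 14.97 mg
potassium chloride: 0.66% w/v = 6.6 g/L → 6.6 × 0.322 L = 2.13 g

urea 2.01 g; sodium hydroxide 1.67 mL; ferric chloride hexahydrate 14.97 mg; potassium chloride 2.13 g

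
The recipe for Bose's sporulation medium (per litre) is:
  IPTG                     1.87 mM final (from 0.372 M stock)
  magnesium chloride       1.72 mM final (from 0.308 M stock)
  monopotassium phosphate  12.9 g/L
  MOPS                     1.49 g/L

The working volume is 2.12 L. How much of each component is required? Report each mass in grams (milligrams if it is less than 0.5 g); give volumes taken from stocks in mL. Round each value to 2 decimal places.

IPTG 10.66 mL; magnesium chloride 11.84 mL; monopotassium phosphate 27.35 g; MOPS 3.16 g

Scale factor relative to 1 L: 2.12.
IPTG: V = C2·V2/C1 = 1.87 mM × 2120 mL ÷ 372 mM = 10.66 mL
magnesium chloride: C1V1 = C2V2 → 1.72 mM × 2120 mL ÷ 308 mM = 11.84 mL
monopotassium phosphate: 12.9 g/L × 2.12 L = 27.35 g
MOPS: 1.49 g/L × 2.12 L = 3.16 g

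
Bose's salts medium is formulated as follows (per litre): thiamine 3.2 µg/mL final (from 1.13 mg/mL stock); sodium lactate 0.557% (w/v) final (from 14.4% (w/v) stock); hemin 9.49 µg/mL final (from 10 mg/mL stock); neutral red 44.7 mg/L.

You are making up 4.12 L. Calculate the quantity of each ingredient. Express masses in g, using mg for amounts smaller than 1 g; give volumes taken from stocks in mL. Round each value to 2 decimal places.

Scale factor relative to 1 L: 4.12.
thiamine: C1V1 = C2V2 → 3.2 µg/mL × 4120 mL ÷ 1130 µg/mL = 11.67 mL
sodium lactate: dilute stock: 0.557% ÷ 14.4% × 4120 mL = 159.36 mL
hemin: dilute stock: 9.49 µg/mL × 4120 mL ÷ 10000 µg/mL = 3.91 mL
neutral red: 44.7 mg/L × 4.12 L = 184.16 mg

thiamine 11.67 mL; sodium lactate 159.36 mL; hemin 3.91 mL; neutral red 184.16 mg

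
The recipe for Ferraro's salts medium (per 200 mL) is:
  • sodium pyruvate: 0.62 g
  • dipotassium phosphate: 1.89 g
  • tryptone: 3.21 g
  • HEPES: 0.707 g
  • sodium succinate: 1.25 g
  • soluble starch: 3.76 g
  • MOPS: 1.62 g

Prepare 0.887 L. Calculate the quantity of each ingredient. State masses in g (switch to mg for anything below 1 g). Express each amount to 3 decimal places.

Scale factor = 887 mL / 200 mL = 4.435.
sodium pyruvate: 0.62 g × (887 mL / 200 mL) = 2.750 g
dipotassium phosphate: 1.89 g × (887 mL / 200 mL) = 8.382 g
tryptone: 3.21 g × (887 mL / 200 mL) = 14.236 g
HEPES: 0.707 g × (887 mL / 200 mL) = 3.136 g
sodium succinate: 1.25 g × (887 mL / 200 mL) = 5.544 g
soluble starch: 3.76 g × (887 mL / 200 mL) = 16.676 g
MOPS: 1.62 g × (887 mL / 200 mL) = 7.185 g

sodium pyruvate 2.750 g; dipotassium phosphate 8.382 g; tryptone 14.236 g; HEPES 3.136 g; sodium succinate 5.544 g; soluble starch 16.676 g; MOPS 7.185 g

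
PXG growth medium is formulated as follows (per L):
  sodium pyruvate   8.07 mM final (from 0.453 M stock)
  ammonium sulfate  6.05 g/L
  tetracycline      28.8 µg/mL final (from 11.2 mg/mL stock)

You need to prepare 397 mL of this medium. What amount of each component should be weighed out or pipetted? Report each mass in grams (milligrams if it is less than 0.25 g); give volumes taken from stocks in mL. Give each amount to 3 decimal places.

sodium pyruvate 7.072 mL; ammonium sulfate 2.402 g; tetracycline 1.021 mL

Working volume: 397 mL = 0.397 L.
sodium pyruvate: V = C2·V2/C1 = 8.07 mM × 397 mL ÷ 453 mM = 7.072 mL
ammonium sulfate: 6.05 g/L × 0.397 L = 2.402 g
tetracycline: V = C2·V2/C1 = 28.8 µg/mL × 397 mL ÷ 11200 µg/mL = 1.021 mL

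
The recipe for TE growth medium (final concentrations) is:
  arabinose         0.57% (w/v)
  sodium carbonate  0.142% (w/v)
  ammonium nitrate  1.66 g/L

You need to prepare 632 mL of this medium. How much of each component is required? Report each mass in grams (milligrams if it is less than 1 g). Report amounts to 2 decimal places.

arabinose 3.60 g; sodium carbonate 897.44 mg; ammonium nitrate 1.05 g

Working volume: 632 mL = 0.632 L.
arabinose: 0.57 g per 100 mL × 632 mL ÷ 100 = 3.60 g
sodium carbonate: 0.142% w/v = 1.42 g/L → 1.42 × 0.632 L = 0.89744 g = 897.44 mg
ammonium nitrate: 1.66 g/L × 0.632 L = 1.05 g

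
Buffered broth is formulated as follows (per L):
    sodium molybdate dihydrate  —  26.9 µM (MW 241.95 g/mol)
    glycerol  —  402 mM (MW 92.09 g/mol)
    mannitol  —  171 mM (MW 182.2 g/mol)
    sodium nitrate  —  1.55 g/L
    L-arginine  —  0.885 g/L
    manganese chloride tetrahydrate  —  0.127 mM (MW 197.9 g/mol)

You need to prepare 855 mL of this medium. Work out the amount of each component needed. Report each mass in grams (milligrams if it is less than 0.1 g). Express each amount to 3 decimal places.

sodium molybdate dihydrate 5.565 mg; glycerol 31.652 g; mannitol 26.639 g; sodium nitrate 1.325 g; L-arginine 0.757 g; manganese chloride tetrahydrate 21.489 mg

Target volume = 855 mL = 0.855 L.
sodium molybdate dihydrate: 26.9 µmol/L × 241.95 g/mol × 0.855 L ÷ 1000 = 5.565 mg
glycerol: 402 mmol/L × 92.09 g/mol × 0.855 L ÷ 1000 = 31.652 g
mannitol: 171 mmol/L × 182.2 g/mol × 0.855 L ÷ 1000 = 26.639 g
sodium nitrate: 1.55 g/L × 0.855 L = 1.325 g
L-arginine: 0.885 g/L × 0.855 L = 0.757 g
manganese chloride tetrahydrate: 0.127 mmol/L × 197.9 mg/mmol × 0.855 L = 21.489 mg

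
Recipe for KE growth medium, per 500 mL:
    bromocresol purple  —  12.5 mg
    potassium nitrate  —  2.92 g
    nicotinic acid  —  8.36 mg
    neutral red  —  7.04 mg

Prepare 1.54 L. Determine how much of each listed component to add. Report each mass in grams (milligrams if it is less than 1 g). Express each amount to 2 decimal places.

Ratio of target to recipe volume: 1540 / 500 = 3.08.
bromocresol purple: 12.5 mg × (1540 mL / 500 mL) = 38.50 mg
potassium nitrate: 2.92 g × (1540 mL / 500 mL) = 8.99 g
nicotinic acid: 8.36 mg × (1540 mL / 500 mL) = 25.75 mg
neutral red: 7.04 mg × (1540 mL / 500 mL) = 21.68 mg

bromocresol purple 38.50 mg; potassium nitrate 8.99 g; nicotinic acid 25.75 mg; neutral red 21.68 mg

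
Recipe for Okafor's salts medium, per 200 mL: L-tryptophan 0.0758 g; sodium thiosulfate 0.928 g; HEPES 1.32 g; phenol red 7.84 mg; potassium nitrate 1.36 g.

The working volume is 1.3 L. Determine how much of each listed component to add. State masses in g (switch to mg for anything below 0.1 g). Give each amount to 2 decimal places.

Scale factor = 1300 mL / 200 mL = 6.5.
L-tryptophan: 0.0758 g × (1300 mL / 200 mL) = 0.49 g
sodium thiosulfate: 0.928 g × (1300 mL / 200 mL) = 6.03 g
HEPES: 1.32 g × (1300 mL / 200 mL) = 8.58 g
phenol red: 7.84 mg × (1300 mL / 200 mL) = 50.96 mg
potassium nitrate: 1.36 g × (1300 mL / 200 mL) = 8.84 g

L-tryptophan 0.49 g; sodium thiosulfate 6.03 g; HEPES 8.58 g; phenol red 50.96 mg; potassium nitrate 8.84 g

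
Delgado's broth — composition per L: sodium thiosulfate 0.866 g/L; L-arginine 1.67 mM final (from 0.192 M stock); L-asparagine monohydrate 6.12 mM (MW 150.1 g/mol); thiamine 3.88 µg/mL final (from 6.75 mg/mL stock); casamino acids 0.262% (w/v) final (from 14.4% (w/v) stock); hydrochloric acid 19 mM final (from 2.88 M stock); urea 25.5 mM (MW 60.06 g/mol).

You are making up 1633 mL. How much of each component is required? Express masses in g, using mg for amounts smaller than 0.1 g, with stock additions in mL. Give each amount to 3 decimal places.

Scale factor relative to 1 L: 1.633.
sodium thiosulfate: 0.866 g/L × 1.633 L = 1.414 g
L-arginine: V = C2·V2/C1 = 1.67 mM × 1633 mL ÷ 192 mM = 14.204 mL
L-asparagine monohydrate: 6.12 mmol/L × 150.1 g/mol × 1.633 L ÷ 1000 = 1.500 g
thiamine: dilute stock: 3.88 µg/mL × 1633 mL ÷ 6750 µg/mL = 0.939 mL
casamino acids: dilute stock: 0.262% ÷ 14.4% × 1633 mL = 29.712 mL
hydrochloric acid: V = C2·V2/C1 = 19 mM × 1633 mL ÷ 2880 mM = 10.773 mL
urea: 25.5 mmol/L × 60.06 g/mol × 1.633 L ÷ 1000 = 2.501 g

sodium thiosulfate 1.414 g; L-arginine 14.204 mL; L-asparagine monohydrate 1.500 g; thiamine 0.939 mL; casamino acids 29.712 mL; hydrochloric acid 10.773 mL; urea 2.501 g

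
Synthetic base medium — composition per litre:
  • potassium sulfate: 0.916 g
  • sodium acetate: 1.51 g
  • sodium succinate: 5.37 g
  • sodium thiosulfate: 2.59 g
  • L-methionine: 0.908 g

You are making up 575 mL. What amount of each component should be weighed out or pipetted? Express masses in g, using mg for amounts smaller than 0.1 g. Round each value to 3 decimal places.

Ratio of target to recipe volume: 575 / 1000 = 0.575.
potassium sulfate: 0.916 g × (575 mL / 1000 mL) = 0.527 g
sodium acetate: 1.51 g × (575 mL / 1000 mL) = 0.868 g
sodium succinate: 5.37 g × (575 mL / 1000 mL) = 3.088 g
sodium thiosulfate: 2.59 g × (575 mL / 1000 mL) = 1.489 g
L-methionine: 0.908 g × (575 mL / 1000 mL) = 0.522 g

potassium sulfate 0.527 g; sodium acetate 0.868 g; sodium succinate 3.088 g; sodium thiosulfate 1.489 g; L-methionine 0.522 g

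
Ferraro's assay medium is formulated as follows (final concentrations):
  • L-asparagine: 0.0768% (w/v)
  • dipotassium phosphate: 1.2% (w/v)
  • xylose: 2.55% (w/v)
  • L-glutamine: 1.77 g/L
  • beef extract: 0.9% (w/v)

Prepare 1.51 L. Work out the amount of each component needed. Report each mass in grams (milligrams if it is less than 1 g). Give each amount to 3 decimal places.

L-asparagine 1.160 g; dipotassium phosphate 18.120 g; xylose 38.505 g; L-glutamine 2.673 g; beef extract 13.590 g

Scale factor relative to 1 L: 1.51.
L-asparagine: 0.0768 g per 100 mL × 1510 mL ÷ 100 = 1.160 g
dipotassium phosphate: 1.2% w/v = 12 g/L → 12 × 1.51 L = 18.120 g
xylose: 2.55% w/v = 25.5 g/L → 25.5 × 1.51 L = 38.505 g
L-glutamine: 1.77 g/L × 1.51 L = 2.673 g
beef extract: 0.9 g per 100 mL × 1510 mL ÷ 100 = 13.590 g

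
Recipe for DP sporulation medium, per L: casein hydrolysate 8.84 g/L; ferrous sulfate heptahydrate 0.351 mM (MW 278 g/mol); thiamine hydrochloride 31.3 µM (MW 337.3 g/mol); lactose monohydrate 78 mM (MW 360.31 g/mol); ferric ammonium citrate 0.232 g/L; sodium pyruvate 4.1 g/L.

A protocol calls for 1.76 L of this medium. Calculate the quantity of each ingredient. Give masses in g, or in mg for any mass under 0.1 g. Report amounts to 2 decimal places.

casein hydrolysate 15.56 g; ferrous sulfate heptahydrate 0.17 g; thiamine hydrochloride 18.58 mg; lactose monohydrate 49.46 g; ferric ammonium citrate 0.41 g; sodium pyruvate 7.22 g

Working volume: 1.76 L.
casein hydrolysate: 8.84 g/L × 1.76 L = 15.56 g
ferrous sulfate heptahydrate: 0.351 mmol/L × 278 g/mol × 1.76 L ÷ 1000 = 0.17 g
thiamine hydrochloride: 31.3 µmol/L × 337.3 g/mol × 1.76 L ÷ 1000 = 18.58 mg
lactose monohydrate: 78 mmol/L × 360.31 g/mol × 1.76 L ÷ 1000 = 49.46 g
ferric ammonium citrate: 0.232 g/L × 1.76 L = 0.41 g
sodium pyruvate: 4.1 g/L × 1.76 L = 7.22 g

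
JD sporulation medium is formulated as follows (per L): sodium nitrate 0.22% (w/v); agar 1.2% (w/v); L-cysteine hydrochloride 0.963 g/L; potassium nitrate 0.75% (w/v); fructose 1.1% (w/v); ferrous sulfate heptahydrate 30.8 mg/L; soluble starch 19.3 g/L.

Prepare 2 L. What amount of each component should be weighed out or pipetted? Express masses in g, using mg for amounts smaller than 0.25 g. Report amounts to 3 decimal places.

Working volume: 2 L.
sodium nitrate: 0.22% w/v = 2.2 g/L → 2.2 × 2 L = 4.400 g
agar: 1.2 g per 100 mL × 2000 mL ÷ 100 = 24.000 g
L-cysteine hydrochloride: 0.963 g/L × 2 L = 1.926 g
potassium nitrate: 0.75 g per 100 mL × 2000 mL ÷ 100 = 15.000 g
fructose: 1.1 g per 100 mL × 2000 mL ÷ 100 = 22.000 g
ferrous sulfate heptahydrate: 30.8 mg/L × 2 L = 61.600 mg
soluble starch: 19.3 g/L × 2 L = 38.600 g

sodium nitrate 4.400 g; agar 24.000 g; L-cysteine hydrochloride 1.926 g; potassium nitrate 15.000 g; fructose 22.000 g; ferrous sulfate heptahydrate 61.600 mg; soluble starch 38.600 g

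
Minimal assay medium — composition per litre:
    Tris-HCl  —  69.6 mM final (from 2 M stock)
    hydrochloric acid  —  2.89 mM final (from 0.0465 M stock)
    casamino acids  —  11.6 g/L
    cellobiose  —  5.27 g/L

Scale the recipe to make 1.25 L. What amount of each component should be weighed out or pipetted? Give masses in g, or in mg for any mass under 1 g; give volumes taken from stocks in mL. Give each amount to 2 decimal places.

Tris-HCl 43.50 mL; hydrochloric acid 77.69 mL; casamino acids 14.50 g; cellobiose 6.59 g

Scale factor relative to 1 L: 1.25.
Tris-HCl: C1V1 = C2V2 → 69.6 mM × 1250 mL ÷ 2000 mM = 43.50 mL
hydrochloric acid: V = C2·V2/C1 = 2.89 mM × 1250 mL ÷ 46.5 mM = 77.69 mL
casamino acids: 11.6 g/L × 1.25 L = 14.50 g
cellobiose: 5.27 g/L × 1.25 L = 6.59 g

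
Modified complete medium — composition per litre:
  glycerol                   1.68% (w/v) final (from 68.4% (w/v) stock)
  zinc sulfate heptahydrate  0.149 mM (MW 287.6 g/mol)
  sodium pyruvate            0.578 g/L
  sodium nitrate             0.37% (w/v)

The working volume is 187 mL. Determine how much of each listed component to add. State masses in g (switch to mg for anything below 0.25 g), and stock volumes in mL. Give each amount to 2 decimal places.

glycerol 4.59 mL; zinc sulfate heptahydrate 8.01 mg; sodium pyruvate 108.09 mg; sodium nitrate 0.69 g

Scale factor relative to 1 L: 0.187.
glycerol: dilute stock: 1.68% ÷ 68.4% × 187 mL = 4.59 mL
zinc sulfate heptahydrate: 0.149 mmol/L × 287.6 mg/mmol × 0.187 L = 8.01 mg
sodium pyruvate: 0.578 g/L × 0.187 L = 0.108086 g = 108.09 mg
sodium nitrate: 0.37% w/v = 3.7 g/L → 3.7 × 0.187 L = 0.69 g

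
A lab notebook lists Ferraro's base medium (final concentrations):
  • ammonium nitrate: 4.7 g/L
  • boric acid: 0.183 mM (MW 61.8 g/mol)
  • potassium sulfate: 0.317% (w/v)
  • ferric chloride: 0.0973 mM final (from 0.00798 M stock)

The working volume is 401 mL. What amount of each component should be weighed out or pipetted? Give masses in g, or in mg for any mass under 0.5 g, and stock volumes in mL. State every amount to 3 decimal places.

Working volume: 401 mL = 0.401 L.
ammonium nitrate: 4.7 g/L × 0.401 L = 1.885 g
boric acid: 0.183 mmol/L × 61.8 mg/mmol × 0.401 L = 4.535 mg
potassium sulfate: 0.317% w/v = 3.17 g/L → 3.17 × 0.401 L = 1.271 g
ferric chloride: C1V1 = C2V2 → 0.0973 mM × 401 mL ÷ 7.98 mM = 4.889 mL

ammonium nitrate 1.885 g; boric acid 4.535 mg; potassium sulfate 1.271 g; ferric chloride 4.889 mL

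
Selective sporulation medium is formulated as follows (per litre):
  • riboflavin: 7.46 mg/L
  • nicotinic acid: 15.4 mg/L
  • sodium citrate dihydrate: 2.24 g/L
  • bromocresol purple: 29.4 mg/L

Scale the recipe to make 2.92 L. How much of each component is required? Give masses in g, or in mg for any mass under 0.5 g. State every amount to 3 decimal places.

riboflavin 21.783 mg; nicotinic acid 44.968 mg; sodium citrate dihydrate 6.541 g; bromocresol purple 85.848 mg

Scale factor relative to 1 L: 2.92.
riboflavin: 7.46 mg/L × 2.92 L = 21.783 mg
nicotinic acid: 15.4 mg/L × 2.92 L = 44.968 mg
sodium citrate dihydrate: 2.24 g/L × 2.92 L = 6.541 g
bromocresol purple: 29.4 mg/L × 2.92 L = 85.848 mg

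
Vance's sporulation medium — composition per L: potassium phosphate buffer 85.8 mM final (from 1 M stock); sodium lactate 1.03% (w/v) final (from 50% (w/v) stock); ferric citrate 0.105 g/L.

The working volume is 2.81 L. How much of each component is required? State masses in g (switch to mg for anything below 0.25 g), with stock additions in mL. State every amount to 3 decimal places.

Working volume: 2.81 L.
potassium phosphate buffer: V = C2·V2/C1 = 85.8 mM × 2810 mL ÷ 1000 mM = 241.098 mL
sodium lactate: dilute stock: 1.03% ÷ 50% × 2810 mL = 57.886 mL
ferric citrate: 0.105 g/L × 2.81 L = 0.295 g

potassium phosphate buffer 241.098 mL; sodium lactate 57.886 mL; ferric citrate 0.295 g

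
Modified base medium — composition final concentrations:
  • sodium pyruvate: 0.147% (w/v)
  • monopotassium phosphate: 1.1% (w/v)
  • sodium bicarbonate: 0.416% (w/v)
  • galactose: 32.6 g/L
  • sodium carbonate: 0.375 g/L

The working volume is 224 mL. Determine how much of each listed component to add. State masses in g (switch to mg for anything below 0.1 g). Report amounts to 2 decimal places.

sodium pyruvate 0.33 g; monopotassium phosphate 2.46 g; sodium bicarbonate 0.93 g; galactose 7.30 g; sodium carbonate 84.00 mg

Target volume = 224 mL = 0.224 L.
sodium pyruvate: 0.147 g per 100 mL × 224 mL ÷ 100 = 0.33 g
monopotassium phosphate: 1.1% w/v = 11 g/L → 11 × 0.224 L = 2.46 g
sodium bicarbonate: 0.416% w/v = 4.16 g/L → 4.16 × 0.224 L = 0.93 g
galactose: 32.6 g/L × 0.224 L = 7.30 g
sodium carbonate: 0.375 g/L × 0.224 L = 0.084 g = 84.00 mg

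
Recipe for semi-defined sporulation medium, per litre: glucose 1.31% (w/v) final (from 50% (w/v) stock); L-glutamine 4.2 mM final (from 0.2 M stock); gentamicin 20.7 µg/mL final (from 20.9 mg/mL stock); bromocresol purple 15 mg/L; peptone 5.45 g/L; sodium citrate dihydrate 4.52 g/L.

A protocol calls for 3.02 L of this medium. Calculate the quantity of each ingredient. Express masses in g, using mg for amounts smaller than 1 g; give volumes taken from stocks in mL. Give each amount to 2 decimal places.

Working volume: 3.02 L.
glucose: V = C2·V2/C1 = 1.31% ÷ 50% × 3020 mL = 79.12 mL
L-glutamine: dilute stock: 4.2 mM × 3020 mL ÷ 200 mM = 63.42 mL
gentamicin: C1V1 = C2V2 → 20.7 µg/mL × 3020 mL ÷ 20900 µg/mL = 2.99 mL
bromocresol purple: 15 mg/L × 3.02 L = 45.30 mg
peptone: 5.45 g/L × 3.02 L = 16.46 g
sodium citrate dihydrate: 4.52 g/L × 3.02 L = 13.65 g

glucose 79.12 mL; L-glutamine 63.42 mL; gentamicin 2.99 mL; bromocresol purple 45.30 mg; peptone 16.46 g; sodium citrate dihydrate 13.65 g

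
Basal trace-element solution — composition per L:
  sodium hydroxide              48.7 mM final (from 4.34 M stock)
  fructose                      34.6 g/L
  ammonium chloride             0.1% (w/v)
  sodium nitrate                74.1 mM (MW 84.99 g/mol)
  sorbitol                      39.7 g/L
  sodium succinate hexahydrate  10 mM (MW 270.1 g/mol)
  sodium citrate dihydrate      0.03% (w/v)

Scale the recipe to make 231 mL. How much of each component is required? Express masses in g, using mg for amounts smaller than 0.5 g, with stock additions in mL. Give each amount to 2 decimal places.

sodium hydroxide 2.59 mL; fructose 7.99 g; ammonium chloride 231.00 mg; sodium nitrate 1.45 g; sorbitol 9.17 g; sodium succinate hexahydrate 0.62 g; sodium citrate dihydrate 69.30 mg

Scale factor relative to 1 L: 0.231.
sodium hydroxide: dilute stock: 48.7 mM × 231 mL ÷ 4340 mM = 2.59 mL
fructose: 34.6 g/L × 0.231 L = 7.99 g
ammonium chloride: 0.1% w/v = 1 g/L → 1 × 0.231 L = 0.231 g = 231.00 mg
sodium nitrate: 74.1 mmol/L × 84.99 g/mol × 0.231 L ÷ 1000 = 1.45 g
sorbitol: 39.7 g/L × 0.231 L = 9.17 g
sodium succinate hexahydrate: 10 mmol/L × 270.1 g/mol × 0.231 L ÷ 1000 = 0.62 g
sodium citrate dihydrate: 0.03% w/v = 0.3 g/L → 0.3 × 0.231 L = 0.0693 g = 69.30 mg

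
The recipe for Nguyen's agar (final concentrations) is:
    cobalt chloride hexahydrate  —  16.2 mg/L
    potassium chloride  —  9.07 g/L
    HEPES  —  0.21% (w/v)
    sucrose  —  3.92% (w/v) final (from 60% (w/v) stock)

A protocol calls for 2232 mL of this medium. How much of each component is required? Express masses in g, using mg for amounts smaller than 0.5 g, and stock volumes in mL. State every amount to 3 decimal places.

Target volume = 2232 mL = 2.232 L.
cobalt chloride hexahydrate: 16.2 mg/L × 2.232 L = 36.158 mg
potassium chloride: 9.07 g/L × 2.232 L = 20.244 g
HEPES: 0.21% w/v = 2.1 g/L → 2.1 × 2.232 L = 4.687 g
sucrose: dilute stock: 3.92% ÷ 60% × 2232 mL = 145.824 mL

cobalt chloride hexahydrate 36.158 mg; potassium chloride 20.244 g; HEPES 4.687 g; sucrose 145.824 mL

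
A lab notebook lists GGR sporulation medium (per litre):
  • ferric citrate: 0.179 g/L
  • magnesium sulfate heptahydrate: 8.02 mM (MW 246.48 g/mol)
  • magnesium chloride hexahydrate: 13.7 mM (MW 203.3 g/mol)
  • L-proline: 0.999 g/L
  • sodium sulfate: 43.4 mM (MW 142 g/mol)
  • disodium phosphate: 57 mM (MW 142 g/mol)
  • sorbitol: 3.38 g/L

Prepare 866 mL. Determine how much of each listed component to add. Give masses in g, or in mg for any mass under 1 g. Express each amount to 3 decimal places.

ferric citrate 155.014 mg; magnesium sulfate heptahydrate 1.712 g; magnesium chloride hexahydrate 2.412 g; L-proline 865.134 mg; sodium sulfate 5.337 g; disodium phosphate 7.009 g; sorbitol 2.927 g

Target volume = 866 mL = 0.866 L.
ferric citrate: 0.179 g/L × 0.866 L = 0.155014 g = 155.014 mg
magnesium sulfate heptahydrate: 8.02 mmol/L × 246.48 g/mol × 0.866 L ÷ 1000 = 1.712 g
magnesium chloride hexahydrate: 13.7 mmol/L × 203.3 g/mol × 0.866 L ÷ 1000 = 2.412 g
L-proline: 0.999 g/L × 0.866 L = 0.865134 g = 865.134 mg
sodium sulfate: 43.4 mmol/L × 142 g/mol × 0.866 L ÷ 1000 = 5.337 g
disodium phosphate: 57 mmol/L × 142 g/mol × 0.866 L ÷ 1000 = 7.009 g
sorbitol: 3.38 g/L × 0.866 L = 2.927 g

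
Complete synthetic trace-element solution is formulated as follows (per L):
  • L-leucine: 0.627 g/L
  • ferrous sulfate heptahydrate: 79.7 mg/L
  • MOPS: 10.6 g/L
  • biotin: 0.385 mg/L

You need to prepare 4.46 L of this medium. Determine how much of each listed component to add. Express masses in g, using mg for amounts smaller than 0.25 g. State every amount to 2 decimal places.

Working volume: 4.46 L.
L-leucine: 0.627 g/L × 4.46 L = 2.80 g
ferrous sulfate heptahydrate: 79.7 mg/L × 4.46 L = 355.462 mg = 0.36 g
MOPS: 10.6 g/L × 4.46 L = 47.28 g
biotin: 0.385 mg/L × 4.46 L = 1.72 mg

L-leucine 2.80 g; ferrous sulfate heptahydrate 0.36 g; MOPS 47.28 g; biotin 1.72 mg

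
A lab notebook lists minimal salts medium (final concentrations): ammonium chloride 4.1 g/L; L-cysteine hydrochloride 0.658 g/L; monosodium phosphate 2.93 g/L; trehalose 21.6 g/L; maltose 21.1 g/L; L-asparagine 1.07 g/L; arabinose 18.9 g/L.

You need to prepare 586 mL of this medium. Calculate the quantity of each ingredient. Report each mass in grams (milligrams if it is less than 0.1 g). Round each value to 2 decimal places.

ammonium chloride 2.40 g; L-cysteine hydrochloride 0.39 g; monosodium phosphate 1.72 g; trehalose 12.66 g; maltose 12.36 g; L-asparagine 0.63 g; arabinose 11.08 g

Scale factor relative to 1 L: 0.586.
ammonium chloride: 4.1 g/L × 0.586 L = 2.40 g
L-cysteine hydrochloride: 0.658 g/L × 0.586 L = 0.39 g
monosodium phosphate: 2.93 g/L × 0.586 L = 1.72 g
trehalose: 21.6 g/L × 0.586 L = 12.66 g
maltose: 21.1 g/L × 0.586 L = 12.36 g
L-asparagine: 1.07 g/L × 0.586 L = 0.63 g
arabinose: 18.9 g/L × 0.586 L = 11.08 g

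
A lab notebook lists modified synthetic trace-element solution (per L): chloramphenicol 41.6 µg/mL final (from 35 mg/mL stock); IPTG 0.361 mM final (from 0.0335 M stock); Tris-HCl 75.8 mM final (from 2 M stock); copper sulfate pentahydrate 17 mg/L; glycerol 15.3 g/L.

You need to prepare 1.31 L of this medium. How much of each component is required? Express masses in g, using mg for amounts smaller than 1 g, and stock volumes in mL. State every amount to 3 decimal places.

chloramphenicol 1.557 mL; IPTG 14.117 mL; Tris-HCl 49.649 mL; copper sulfate pentahydrate 22.270 mg; glycerol 20.043 g

Scale factor relative to 1 L: 1.31.
chloramphenicol: V = C2·V2/C1 = 41.6 µg/mL × 1310 mL ÷ 35000 µg/mL = 1.557 mL
IPTG: V = C2·V2/C1 = 0.361 mM × 1310 mL ÷ 33.5 mM = 14.117 mL
Tris-HCl: C1V1 = C2V2 → 75.8 mM × 1310 mL ÷ 2000 mM = 49.649 mL
copper sulfate pentahydrate: 17 mg/L × 1.31 L = 22.270 mg
glycerol: 15.3 g/L × 1.31 L = 20.043 g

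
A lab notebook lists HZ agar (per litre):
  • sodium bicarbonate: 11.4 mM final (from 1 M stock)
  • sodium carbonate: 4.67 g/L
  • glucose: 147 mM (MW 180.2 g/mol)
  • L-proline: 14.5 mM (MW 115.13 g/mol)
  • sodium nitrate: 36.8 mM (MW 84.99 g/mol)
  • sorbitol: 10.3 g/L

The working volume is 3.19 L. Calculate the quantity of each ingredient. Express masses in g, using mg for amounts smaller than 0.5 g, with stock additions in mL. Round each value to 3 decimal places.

sodium bicarbonate 36.366 mL; sodium carbonate 14.897 g; glucose 84.501 g; L-proline 5.325 g; sodium nitrate 9.977 g; sorbitol 32.857 g

Scale factor relative to 1 L: 3.19.
sodium bicarbonate: dilute stock: 11.4 mM × 3190 mL ÷ 1000 mM = 36.366 mL
sodium carbonate: 4.67 g/L × 3.19 L = 14.897 g
glucose: 147 mmol/L × 180.2 g/mol × 3.19 L ÷ 1000 = 84.501 g
L-proline: 14.5 mmol/L × 115.13 g/mol × 3.19 L ÷ 1000 = 5.325 g
sodium nitrate: 36.8 mmol/L × 84.99 g/mol × 3.19 L ÷ 1000 = 9.977 g
sorbitol: 10.3 g/L × 3.19 L = 32.857 g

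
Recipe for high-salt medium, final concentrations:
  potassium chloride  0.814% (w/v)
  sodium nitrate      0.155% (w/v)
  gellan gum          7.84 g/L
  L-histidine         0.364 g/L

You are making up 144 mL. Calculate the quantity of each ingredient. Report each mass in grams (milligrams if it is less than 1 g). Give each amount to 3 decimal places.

potassium chloride 1.172 g; sodium nitrate 223.200 mg; gellan gum 1.129 g; L-histidine 52.416 mg

Working volume: 144 mL = 0.144 L.
potassium chloride: 0.814 g per 100 mL × 144 mL ÷ 100 = 1.172 g
sodium nitrate: 0.155% w/v = 1.55 g/L → 1.55 × 0.144 L = 0.2232 g = 223.200 mg
gellan gum: 7.84 g/L × 0.144 L = 1.129 g
L-histidine: 0.364 g/L × 0.144 L = 0.052416 g = 52.416 mg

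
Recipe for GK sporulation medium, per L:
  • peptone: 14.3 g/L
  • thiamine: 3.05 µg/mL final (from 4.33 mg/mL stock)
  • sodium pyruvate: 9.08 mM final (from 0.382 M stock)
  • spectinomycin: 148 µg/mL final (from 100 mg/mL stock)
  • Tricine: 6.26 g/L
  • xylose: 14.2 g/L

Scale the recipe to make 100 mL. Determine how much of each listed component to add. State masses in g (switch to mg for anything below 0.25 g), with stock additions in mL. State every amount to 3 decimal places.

Working volume: 100 mL = 0.1 L.
peptone: 14.3 g/L × 0.1 L = 1.430 g
thiamine: dilute stock: 3.05 µg/mL × 100 mL ÷ 4330 µg/mL = 0.070 mL
sodium pyruvate: C1V1 = C2V2 → 9.08 mM × 100 mL ÷ 382 mM = 2.377 mL
spectinomycin: C1V1 = C2V2 → 148 µg/mL × 100 mL ÷ 100000 µg/mL = 0.148 mL
Tricine: 6.26 g/L × 0.1 L = 0.626 g
xylose: 14.2 g/L × 0.1 L = 1.420 g

peptone 1.430 g; thiamine 0.070 mL; sodium pyruvate 2.377 mL; spectinomycin 0.148 mL; Tricine 0.626 g; xylose 1.420 g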